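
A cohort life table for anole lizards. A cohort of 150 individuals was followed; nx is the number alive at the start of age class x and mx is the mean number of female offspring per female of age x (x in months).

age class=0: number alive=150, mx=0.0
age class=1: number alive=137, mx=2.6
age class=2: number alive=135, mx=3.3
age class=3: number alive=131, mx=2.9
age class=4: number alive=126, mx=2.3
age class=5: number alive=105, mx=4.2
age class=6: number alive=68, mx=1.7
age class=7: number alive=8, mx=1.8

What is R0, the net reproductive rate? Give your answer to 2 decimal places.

lx = nx/n0 = nx/150: 1, 0.91333…, 0.9, 0.87333…, 0.84, 0.7, 0.45333…, 0.05333…
lx·mx by age: 0, 2.374667…, 2.97, 2.532667…, 1.932, 2.94, 0.770667…, 0.096…
R0 = Σ lx·mx = 13.616… → 13.62

13.62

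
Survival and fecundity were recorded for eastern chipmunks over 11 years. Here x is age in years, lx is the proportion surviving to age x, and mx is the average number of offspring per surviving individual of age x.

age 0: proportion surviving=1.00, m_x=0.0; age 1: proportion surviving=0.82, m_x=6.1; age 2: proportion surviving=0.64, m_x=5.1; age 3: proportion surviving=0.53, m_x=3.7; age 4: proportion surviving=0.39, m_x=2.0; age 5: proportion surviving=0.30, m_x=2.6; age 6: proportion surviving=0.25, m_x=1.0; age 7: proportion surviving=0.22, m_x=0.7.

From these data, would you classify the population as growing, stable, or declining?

growing

R0 = Σ lx·mx = 0 + 5.002 + 3.264 + 1.961 + 0.78 + 0.78 + 0.25 + 0.154 = 12.191
R0 > 1, so the population is growing.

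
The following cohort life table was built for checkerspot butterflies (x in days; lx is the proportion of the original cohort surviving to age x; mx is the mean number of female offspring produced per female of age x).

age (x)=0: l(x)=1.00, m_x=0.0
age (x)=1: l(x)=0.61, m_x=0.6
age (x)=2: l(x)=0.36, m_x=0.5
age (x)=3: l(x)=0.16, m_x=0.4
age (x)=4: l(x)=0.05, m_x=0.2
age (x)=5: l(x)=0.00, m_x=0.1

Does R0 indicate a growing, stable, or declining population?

R0 = Σ lx·mx = 0 + 0.366 + 0.18 + 0.064 + 0.01 + 0 = 0.62
R0 < 1, so the population is declining.

declining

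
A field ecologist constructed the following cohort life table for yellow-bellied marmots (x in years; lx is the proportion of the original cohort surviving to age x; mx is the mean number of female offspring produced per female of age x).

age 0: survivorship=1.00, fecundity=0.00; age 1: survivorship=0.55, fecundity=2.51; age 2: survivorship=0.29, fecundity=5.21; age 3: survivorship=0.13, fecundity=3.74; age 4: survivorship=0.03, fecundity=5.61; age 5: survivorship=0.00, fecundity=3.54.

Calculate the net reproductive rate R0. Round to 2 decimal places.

lx·mx by age: 0, 1.3805, 1.5109, 0.4862, 0.1683, 0
R0 = Σ lx·mx = 3.5459 → 3.55

3.55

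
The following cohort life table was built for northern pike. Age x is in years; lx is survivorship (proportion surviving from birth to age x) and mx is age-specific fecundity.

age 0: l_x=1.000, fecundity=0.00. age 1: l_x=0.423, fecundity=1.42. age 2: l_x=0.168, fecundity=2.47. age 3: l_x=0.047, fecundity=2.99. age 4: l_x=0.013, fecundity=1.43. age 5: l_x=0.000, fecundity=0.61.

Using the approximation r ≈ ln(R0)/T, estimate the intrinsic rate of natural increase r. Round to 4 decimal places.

R0 = Σ lx·mx = 0 + 0.60066 + 0.41496 + 0.14053 + 0.01859 + 0 = 1.17474
Σ x·lx·mx = 1.92653; T = 1.92653/1.17474 = 1.63996…
r ≈ ln(R0)/T = ln(1.17474)/1.63996… = 0.098202… → 0.0982

0.0982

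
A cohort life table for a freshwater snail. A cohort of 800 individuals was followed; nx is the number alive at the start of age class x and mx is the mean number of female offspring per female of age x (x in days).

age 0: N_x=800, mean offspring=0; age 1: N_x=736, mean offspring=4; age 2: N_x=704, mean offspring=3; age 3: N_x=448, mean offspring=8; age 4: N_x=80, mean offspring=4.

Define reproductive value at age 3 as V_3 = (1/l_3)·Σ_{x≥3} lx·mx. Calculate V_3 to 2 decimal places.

lx = nx/n0 = nx/800: 1, 0.92, 0.88, 0.56, 0.1
lx·mx for x ≥ 3: 4.48, 0.4 → sum = 4.88
V_3 = 4.88 / l_3 = 4.88 / 0.56 = 8.714286… → 8.71

8.71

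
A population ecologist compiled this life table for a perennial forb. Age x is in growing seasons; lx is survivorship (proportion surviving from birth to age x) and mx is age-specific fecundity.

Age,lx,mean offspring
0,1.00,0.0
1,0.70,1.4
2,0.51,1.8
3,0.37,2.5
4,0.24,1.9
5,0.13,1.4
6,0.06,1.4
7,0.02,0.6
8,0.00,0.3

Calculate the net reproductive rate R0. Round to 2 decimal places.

3.56

lx·mx by age: 0, 0.98, 0.918, 0.925, 0.456, 0.182, 0.084, 0.012, 0
R0 = Σ lx·mx = 3.557 → 3.56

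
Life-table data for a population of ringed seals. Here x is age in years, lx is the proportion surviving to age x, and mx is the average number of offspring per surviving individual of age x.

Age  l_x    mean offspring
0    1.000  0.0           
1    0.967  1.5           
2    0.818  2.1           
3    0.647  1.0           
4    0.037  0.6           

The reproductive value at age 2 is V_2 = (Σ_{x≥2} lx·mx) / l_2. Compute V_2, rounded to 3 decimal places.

lx·mx for x ≥ 2: 1.7178, 0.647, 0.0222 → sum = 2.387
V_2 = 2.387 / l_2 = 2.387 / 0.818 = 2.918093… → 2.918

2.918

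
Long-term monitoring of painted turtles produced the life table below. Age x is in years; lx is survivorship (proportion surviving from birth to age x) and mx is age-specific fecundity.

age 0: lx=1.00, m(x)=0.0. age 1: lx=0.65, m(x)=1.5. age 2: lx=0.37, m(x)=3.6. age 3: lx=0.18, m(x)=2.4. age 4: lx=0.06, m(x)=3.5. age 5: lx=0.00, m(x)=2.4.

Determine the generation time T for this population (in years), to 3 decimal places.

1.958

lx·mx: 0, 0.975, 1.332, 0.432, 0.21, 0 → R0 = 2.949
x·lx·mx: 0, 0.975, 2.664, 1.296, 0.84, 0 → Σ = 5.775
T = 5.775 / 2.949 = 1.958291… → 1.958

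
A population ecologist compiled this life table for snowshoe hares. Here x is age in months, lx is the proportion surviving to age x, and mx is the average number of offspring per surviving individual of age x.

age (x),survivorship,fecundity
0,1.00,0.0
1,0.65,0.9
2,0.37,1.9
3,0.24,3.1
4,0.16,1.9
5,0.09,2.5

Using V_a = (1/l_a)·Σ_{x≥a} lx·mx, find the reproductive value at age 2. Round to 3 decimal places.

5.341

lx·mx for x ≥ 2: 0.703, 0.744, 0.304, 0.225 → sum = 1.976
V_2 = 1.976 / l_2 = 1.976 / 0.37 = 5.340541… → 5.341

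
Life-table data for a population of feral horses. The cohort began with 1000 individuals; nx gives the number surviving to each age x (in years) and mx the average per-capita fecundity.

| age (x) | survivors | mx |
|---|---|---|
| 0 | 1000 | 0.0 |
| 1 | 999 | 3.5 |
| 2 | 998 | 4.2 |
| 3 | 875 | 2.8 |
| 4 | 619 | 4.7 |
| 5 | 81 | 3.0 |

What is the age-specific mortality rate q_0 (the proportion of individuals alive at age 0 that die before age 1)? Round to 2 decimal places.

0.00

lx = nx/n0 = nx/1000: 1, 0.999, 0.998, 0.875, 0.619, 0.081
q_0 = (l_0 − l_1) / l_0 = (1 − 0.999) / 1
     = 0.001 / 1 = 0.001 → 0.00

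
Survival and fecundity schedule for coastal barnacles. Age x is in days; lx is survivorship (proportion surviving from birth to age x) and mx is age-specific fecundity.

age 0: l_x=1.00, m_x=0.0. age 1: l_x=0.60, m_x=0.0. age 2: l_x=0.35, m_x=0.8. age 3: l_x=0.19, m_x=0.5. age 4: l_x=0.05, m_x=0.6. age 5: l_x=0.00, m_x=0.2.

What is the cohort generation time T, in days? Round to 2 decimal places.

lx·mx: 0, 0, 0.28, 0.095, 0.03, 0 → R0 = 0.405
x·lx·mx: 0, 0, 0.56, 0.285, 0.12, 0 → Σ = 0.965
T = 0.965 / 0.405 = 2.382716… → 2.38

2.38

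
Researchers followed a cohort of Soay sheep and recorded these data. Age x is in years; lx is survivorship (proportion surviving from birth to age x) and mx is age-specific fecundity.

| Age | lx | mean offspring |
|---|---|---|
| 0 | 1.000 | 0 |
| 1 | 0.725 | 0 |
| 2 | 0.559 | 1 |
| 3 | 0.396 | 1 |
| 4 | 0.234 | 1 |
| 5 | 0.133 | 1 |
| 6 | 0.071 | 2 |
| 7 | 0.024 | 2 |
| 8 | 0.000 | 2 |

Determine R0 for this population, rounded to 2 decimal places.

lx·mx by age: 0, 0, 0.559, 0.396, 0.234, 0.133, 0.142, 0.048, 0
R0 = Σ lx·mx = 1.512 → 1.51

1.51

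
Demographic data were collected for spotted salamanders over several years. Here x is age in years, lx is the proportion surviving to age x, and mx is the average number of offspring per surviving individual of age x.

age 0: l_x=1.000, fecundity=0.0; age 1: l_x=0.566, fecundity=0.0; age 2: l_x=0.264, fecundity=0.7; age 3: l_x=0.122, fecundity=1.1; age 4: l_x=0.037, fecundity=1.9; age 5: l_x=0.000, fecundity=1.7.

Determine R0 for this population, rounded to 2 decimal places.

0.39

lx·mx by age: 0, 0, 0.1848, 0.1342, 0.0703, 0
R0 = Σ lx·mx = 0.3893 → 0.39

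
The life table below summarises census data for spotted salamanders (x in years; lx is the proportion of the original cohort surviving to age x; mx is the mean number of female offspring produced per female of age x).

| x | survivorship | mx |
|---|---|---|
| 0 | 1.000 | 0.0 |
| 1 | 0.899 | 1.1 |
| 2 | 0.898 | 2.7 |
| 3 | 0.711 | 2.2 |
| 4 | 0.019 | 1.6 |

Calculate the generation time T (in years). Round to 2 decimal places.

2.13

lx·mx: 0, 0.9889, 2.4246, 1.5642, 0.0304 → R0 = 5.0081
x·lx·mx: 0, 0.9889, 4.8492, 4.6926, 0.1216 → Σ = 10.6523
T = 10.6523 / 5.0081 = 2.127014… → 2.13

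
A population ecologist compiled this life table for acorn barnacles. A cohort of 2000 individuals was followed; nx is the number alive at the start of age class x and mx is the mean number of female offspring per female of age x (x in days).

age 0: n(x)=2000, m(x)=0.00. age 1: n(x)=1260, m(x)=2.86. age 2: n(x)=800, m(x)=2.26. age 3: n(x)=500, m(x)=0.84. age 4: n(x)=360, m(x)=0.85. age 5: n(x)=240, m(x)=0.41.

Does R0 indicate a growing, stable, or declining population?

lx = nx/n0 = nx/2000: 1, 0.63, 0.4, 0.25, 0.18, 0.12
R0 = Σ lx·mx = 0 + 1.8018 + 0.904 + 0.21 + 0.153 + 0.0492 = 3.118
R0 > 1, so the population is growing.

growing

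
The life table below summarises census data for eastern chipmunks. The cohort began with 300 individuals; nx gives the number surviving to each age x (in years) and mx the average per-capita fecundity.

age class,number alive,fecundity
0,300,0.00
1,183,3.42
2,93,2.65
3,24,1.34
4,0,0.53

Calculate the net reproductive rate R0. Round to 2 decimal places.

3.01

lx = nx/n0 = nx/300: 1, 0.61, 0.31, 0.08, 0
lx·mx by age: 0, 2.0862, 0.8215, 0.1072, 0
R0 = Σ lx·mx = 3.0149 → 3.01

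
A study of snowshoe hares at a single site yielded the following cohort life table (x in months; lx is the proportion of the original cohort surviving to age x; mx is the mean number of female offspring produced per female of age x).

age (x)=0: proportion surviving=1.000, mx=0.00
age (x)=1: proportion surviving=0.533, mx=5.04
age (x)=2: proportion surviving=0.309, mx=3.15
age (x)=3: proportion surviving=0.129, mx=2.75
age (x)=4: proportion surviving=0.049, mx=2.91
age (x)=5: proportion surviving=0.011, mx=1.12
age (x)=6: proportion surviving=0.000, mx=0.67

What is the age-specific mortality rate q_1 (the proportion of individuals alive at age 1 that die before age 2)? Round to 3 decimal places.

q_1 = (l_1 − l_2) / l_1 = (0.533 − 0.309) / 0.533
     = 0.224 / 0.533 = 0.420263… → 0.420

0.420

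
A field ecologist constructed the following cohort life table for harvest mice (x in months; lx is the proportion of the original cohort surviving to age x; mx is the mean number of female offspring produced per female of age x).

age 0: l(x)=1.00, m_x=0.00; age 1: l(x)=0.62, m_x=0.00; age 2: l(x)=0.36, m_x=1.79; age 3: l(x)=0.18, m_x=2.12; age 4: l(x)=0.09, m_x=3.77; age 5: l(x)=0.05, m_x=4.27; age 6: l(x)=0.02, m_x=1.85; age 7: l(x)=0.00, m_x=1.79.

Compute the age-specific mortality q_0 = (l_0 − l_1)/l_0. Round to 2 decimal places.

q_0 = (l_0 − l_1) / l_0 = (1 − 0.62) / 1
     = 0.38 / 1 = 0.38 → 0.38

0.38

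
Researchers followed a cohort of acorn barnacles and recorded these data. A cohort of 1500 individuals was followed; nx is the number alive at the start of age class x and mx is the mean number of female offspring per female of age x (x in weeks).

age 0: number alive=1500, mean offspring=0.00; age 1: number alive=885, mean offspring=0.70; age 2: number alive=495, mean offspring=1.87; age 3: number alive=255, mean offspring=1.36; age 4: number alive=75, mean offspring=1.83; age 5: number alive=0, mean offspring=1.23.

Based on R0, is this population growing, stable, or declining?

growing

lx = nx/n0 = nx/1500: 1, 0.59, 0.33, 0.17, 0.05, 0
R0 = Σ lx·mx = 0 + 0.413 + 0.6171 + 0.2312 + 0.0915 + 0 = 1.3528
R0 > 1, so the population is growing.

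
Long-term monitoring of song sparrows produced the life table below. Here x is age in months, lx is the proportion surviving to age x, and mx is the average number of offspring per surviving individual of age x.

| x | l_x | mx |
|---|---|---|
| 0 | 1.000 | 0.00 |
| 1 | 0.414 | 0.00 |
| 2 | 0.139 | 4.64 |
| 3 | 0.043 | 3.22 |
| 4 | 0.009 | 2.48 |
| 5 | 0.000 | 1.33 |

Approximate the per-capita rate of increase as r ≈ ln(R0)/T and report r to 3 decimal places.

R0 = Σ lx·mx = 0 + 0 + 0.64496 + 0.13846 + 0.02232 + 0 = 0.80574
Σ x·lx·mx = 1.79458; T = 1.79458/0.80574 = 2.22724…
r ≈ ln(R0)/T = ln(0.80574)/2.22724… = -0.09698… → -0.097

-0.097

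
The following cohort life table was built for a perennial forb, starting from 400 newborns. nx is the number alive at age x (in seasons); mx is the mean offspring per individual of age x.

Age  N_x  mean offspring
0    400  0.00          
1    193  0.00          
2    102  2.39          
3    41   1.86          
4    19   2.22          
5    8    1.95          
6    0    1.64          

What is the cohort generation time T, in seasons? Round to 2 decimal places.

2.55

lx = nx/n0 = nx/400: 1, 0.4825, 0.255, 0.1025, 0.0475, 0.02, 0
lx·mx: 0, 0, 0.60945, 0.19065, 0.10545, 0.039, 0 → R0 = 0.94455
x·lx·mx: 0, 0, 1.2189, 0.57195, 0.4218, 0.195, 0 → Σ = 2.40765
T = 2.40765 / 0.94455 = 2.548992… → 2.55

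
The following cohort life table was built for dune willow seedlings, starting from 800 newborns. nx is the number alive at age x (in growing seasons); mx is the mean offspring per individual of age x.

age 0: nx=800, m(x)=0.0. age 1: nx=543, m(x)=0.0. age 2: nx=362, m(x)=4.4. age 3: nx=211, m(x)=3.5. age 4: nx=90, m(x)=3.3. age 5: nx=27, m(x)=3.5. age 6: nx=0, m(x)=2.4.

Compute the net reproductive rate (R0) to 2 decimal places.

lx = nx/n0 = nx/800: 1, 0.67875, 0.4525, 0.26375, 0.1125, 0.03375, 0
lx·mx by age: 0, 0, 1.991, 0.923125, 0.37125, 0.118125, 0
R0 = Σ lx·mx = 3.4035 → 3.40

3.40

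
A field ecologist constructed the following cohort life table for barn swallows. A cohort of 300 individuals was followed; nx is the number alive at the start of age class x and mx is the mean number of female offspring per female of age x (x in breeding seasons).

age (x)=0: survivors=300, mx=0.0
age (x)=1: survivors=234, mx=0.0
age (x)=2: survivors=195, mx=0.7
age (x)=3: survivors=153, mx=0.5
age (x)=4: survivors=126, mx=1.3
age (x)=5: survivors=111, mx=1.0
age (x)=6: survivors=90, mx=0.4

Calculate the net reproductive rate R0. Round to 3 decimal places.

1.746

lx = nx/n0 = nx/300: 1, 0.78, 0.65, 0.51, 0.42, 0.37, 0.3
lx·mx by age: 0, 0, 0.455, 0.255, 0.546, 0.37, 0.12
R0 = Σ lx·mx = 1.746 → 1.746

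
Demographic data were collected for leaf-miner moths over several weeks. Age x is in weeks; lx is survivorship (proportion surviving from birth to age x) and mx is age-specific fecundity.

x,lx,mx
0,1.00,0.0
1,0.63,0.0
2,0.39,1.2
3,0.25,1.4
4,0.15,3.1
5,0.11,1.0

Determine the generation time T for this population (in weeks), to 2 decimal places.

lx·mx: 0, 0, 0.468, 0.35, 0.465, 0.11 → R0 = 1.393
x·lx·mx: 0, 0, 0.936, 1.05, 1.86, 0.55 → Σ = 4.396
T = 4.396 / 1.393 = 3.155779… → 3.16

3.16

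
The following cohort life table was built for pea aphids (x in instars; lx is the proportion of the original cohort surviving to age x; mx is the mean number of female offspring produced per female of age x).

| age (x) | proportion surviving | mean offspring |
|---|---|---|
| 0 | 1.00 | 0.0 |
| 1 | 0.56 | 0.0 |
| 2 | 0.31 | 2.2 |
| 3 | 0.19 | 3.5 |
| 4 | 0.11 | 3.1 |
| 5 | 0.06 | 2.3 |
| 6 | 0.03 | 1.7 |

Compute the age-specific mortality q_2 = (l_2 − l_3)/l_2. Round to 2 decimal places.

0.39

q_2 = (l_2 − l_3) / l_2 = (0.31 − 0.19) / 0.31
     = 0.12 / 0.31 = 0.387097… → 0.39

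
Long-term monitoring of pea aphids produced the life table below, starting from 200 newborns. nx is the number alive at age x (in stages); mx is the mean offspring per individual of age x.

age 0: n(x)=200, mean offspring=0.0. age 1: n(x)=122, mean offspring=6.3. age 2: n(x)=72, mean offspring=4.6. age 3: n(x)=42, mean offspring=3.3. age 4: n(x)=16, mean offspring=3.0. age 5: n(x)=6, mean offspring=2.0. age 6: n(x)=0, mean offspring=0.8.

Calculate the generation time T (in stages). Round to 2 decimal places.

lx = nx/n0 = nx/200: 1, 0.61, 0.36, 0.21, 0.08, 0.03, 0
lx·mx: 0, 3.843, 1.656, 0.693, 0.24, 0.06, 0 → R0 = 6.492
x·lx·mx: 0, 3.843, 3.312, 2.079, 0.96, 0.3, 0 → Σ = 10.494
T = 10.494 / 6.492 = 1.616451… → 1.62

1.62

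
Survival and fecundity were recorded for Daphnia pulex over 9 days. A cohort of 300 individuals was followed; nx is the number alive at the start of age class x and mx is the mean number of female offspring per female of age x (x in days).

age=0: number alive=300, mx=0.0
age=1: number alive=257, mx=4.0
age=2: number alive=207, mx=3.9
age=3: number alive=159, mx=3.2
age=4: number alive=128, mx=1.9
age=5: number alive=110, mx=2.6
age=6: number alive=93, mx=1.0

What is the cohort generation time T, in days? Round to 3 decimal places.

lx = nx/n0 = nx/300: 1, 0.85667…, 0.69, 0.53, 0.42667…, 0.36667…, 0.31
lx·mx: 0, 3.426667…, 2.691, 1.696, 0.810667…, 0.953333…, 0.31 → R0 = 9.887667…
x·lx·mx: 0, 3.426667…, 5.382, 5.088, 3.242667…, 4.766667…, 1.86 → Σ = 23.766…
T = 23.766… / 9.887667… = 2.4036… → 2.404

2.404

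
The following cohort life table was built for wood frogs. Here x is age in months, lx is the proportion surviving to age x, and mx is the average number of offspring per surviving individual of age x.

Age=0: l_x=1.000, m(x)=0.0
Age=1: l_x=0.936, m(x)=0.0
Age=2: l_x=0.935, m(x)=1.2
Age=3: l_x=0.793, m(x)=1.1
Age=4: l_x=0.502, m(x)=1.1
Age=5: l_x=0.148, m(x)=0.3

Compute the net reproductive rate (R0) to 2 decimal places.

lx·mx by age: 0, 0, 1.122, 0.8723, 0.5522, 0.0444
R0 = Σ lx·mx = 2.5909 → 2.59

2.59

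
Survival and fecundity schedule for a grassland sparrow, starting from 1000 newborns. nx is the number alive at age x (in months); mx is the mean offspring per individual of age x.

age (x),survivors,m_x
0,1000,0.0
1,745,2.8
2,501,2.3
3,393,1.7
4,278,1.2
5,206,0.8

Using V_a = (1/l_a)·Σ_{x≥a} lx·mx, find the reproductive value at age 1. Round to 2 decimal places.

5.91

lx = nx/n0 = nx/1000: 1, 0.745, 0.501, 0.393, 0.278, 0.206
lx·mx for x ≥ 1: 2.086, 1.1523, 0.6681, 0.3336, 0.1648 → sum = 4.4048
V_1 = 4.4048 / l_1 = 4.4048 / 0.745 = 5.912483… → 5.91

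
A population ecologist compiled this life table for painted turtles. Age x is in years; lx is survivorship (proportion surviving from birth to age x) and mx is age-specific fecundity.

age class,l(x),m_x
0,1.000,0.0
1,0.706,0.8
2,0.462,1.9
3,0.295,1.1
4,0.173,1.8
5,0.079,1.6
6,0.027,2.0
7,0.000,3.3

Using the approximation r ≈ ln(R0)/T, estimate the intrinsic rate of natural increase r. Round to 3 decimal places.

R0 = Σ lx·mx = 0 + 0.5648 + 0.8778 + 0.3245 + 0.3114 + 0.1264 + 0.054 + 0 = 2.2589
Σ x·lx·mx = 5.4955; T = 5.4955/2.2589 = 2.43282…
r ≈ ln(R0)/T = ln(2.2589)/2.43282… = 0.33495… → 0.335

0.335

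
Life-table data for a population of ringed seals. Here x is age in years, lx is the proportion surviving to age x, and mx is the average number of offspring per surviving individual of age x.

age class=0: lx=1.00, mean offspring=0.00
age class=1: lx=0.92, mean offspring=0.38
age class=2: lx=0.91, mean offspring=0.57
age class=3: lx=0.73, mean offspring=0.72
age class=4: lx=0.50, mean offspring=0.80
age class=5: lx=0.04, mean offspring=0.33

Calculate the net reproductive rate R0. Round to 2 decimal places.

1.81

lx·mx by age: 0, 0.3496, 0.5187, 0.5256, 0.4, 0.0132
R0 = Σ lx·mx = 1.8071 → 1.81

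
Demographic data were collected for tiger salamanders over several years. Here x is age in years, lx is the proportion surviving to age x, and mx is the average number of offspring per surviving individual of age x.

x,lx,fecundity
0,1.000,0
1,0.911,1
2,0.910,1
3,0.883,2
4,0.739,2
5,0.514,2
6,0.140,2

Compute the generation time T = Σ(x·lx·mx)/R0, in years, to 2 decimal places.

3.26

lx·mx: 0, 0.911, 0.91, 1.766, 1.478, 1.028, 0.28 → R0 = 6.373
x·lx·mx: 0, 0.911, 1.82, 5.298, 5.912, 5.14, 1.68 → Σ = 20.761
T = 20.761 / 6.373 = 3.257649… → 3.26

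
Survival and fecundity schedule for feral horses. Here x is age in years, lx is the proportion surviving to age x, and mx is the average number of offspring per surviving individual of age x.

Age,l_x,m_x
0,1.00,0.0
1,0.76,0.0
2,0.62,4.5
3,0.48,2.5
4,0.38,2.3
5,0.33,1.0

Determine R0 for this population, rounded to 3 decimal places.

5.194

lx·mx by age: 0, 0, 2.79, 1.2, 0.874, 0.33
R0 = Σ lx·mx = 5.194 → 5.194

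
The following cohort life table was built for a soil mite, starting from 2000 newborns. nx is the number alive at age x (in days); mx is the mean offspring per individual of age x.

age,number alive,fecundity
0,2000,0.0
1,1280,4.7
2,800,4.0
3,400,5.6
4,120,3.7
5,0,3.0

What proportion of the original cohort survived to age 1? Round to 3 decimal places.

0.640

l_1 = n_1/n_0 = 1280/2000 = 0.64 → 0.640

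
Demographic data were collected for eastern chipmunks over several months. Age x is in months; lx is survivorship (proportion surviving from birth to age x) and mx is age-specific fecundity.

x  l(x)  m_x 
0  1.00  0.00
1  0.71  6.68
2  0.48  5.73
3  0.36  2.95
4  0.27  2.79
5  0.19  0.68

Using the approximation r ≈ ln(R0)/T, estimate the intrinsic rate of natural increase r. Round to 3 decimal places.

R0 = Σ lx·mx = 0 + 4.7428 + 2.7504 + 1.062 + 0.7533 + 0.1292 = 9.4377
Σ x·lx·mx = 17.0888; T = 17.0888/9.4377 = 1.8107…
r ≈ ln(R0)/T = ln(9.4377)/1.8107… = 1.2397… → 1.240

1.240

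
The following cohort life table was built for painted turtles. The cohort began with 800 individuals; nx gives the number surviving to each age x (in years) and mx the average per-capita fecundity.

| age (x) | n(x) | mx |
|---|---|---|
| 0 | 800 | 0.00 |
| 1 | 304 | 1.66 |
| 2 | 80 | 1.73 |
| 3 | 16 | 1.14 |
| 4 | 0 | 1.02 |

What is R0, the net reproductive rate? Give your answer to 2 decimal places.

0.83

lx = nx/n0 = nx/800: 1, 0.38, 0.1, 0.02, 0
lx·mx by age: 0, 0.6308, 0.173, 0.0228, 0
R0 = Σ lx·mx = 0.8266 → 0.83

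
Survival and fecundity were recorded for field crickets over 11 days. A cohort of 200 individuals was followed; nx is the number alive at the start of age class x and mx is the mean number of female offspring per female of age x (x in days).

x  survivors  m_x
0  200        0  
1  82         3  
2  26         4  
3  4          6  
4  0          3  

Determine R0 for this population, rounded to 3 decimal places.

lx = nx/n0 = nx/200: 1, 0.41, 0.13, 0.02, 0
lx·mx by age: 0, 1.23, 0.52, 0.12, 0
R0 = Σ lx·mx = 1.87 → 1.870

1.870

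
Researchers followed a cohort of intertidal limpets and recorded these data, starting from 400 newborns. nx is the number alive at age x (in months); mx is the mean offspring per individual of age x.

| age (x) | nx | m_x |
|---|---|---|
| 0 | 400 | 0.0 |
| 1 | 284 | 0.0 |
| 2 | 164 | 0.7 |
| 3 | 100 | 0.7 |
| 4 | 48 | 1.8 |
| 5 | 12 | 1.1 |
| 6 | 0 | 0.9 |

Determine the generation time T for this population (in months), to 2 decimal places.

lx = nx/n0 = nx/400: 1, 0.71, 0.41, 0.25, 0.12, 0.03, 0
lx·mx: 0, 0, 0.287, 0.175, 0.216, 0.033, 0 → R0 = 0.711
x·lx·mx: 0, 0, 0.574, 0.525, 0.864, 0.165, 0 → Σ = 2.128
T = 2.128 / 0.711 = 2.992968… → 2.99

2.99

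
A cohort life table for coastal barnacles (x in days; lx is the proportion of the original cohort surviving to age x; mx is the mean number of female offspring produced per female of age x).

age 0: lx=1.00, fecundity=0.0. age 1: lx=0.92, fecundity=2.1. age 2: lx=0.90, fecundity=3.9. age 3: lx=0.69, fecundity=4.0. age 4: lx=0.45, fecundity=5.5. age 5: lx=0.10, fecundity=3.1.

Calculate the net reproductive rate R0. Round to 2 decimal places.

lx·mx by age: 0, 1.932, 3.51, 2.76, 2.475, 0.31
R0 = Σ lx·mx = 10.987 → 10.99

10.99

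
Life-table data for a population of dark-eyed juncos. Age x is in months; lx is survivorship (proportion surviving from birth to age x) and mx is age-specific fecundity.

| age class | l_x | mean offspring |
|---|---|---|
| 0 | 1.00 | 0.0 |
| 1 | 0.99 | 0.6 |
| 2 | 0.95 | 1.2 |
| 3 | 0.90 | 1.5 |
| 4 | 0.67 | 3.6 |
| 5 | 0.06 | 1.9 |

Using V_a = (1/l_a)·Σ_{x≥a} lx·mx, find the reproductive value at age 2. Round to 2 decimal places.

5.28

lx·mx for x ≥ 2: 1.14, 1.35, 2.412, 0.114 → sum = 5.016
V_2 = 5.016 / l_2 = 5.016 / 0.95 = 5.28 → 5.28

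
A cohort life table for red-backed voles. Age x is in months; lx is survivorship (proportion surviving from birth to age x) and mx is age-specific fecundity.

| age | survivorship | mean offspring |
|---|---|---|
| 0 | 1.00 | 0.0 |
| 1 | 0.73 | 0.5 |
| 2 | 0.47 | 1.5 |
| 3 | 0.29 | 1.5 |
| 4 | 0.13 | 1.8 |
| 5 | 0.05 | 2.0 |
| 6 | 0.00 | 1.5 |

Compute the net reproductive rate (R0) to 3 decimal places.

1.839

lx·mx by age: 0, 0.365, 0.705, 0.435, 0.234, 0.1, 0
R0 = Σ lx·mx = 1.839 → 1.839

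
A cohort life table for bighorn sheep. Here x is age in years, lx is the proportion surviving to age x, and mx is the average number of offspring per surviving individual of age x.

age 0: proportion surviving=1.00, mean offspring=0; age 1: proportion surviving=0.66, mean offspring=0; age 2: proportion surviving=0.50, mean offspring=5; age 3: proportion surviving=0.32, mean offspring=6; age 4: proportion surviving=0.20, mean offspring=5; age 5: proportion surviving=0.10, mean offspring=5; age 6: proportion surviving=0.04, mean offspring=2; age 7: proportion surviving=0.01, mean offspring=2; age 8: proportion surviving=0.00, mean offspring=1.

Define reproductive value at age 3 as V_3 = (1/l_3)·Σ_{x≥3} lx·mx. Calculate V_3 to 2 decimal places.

lx·mx for x ≥ 3: 1.92, 1, 0.5, 0.08, 0.02, 0 → sum = 3.52
V_3 = 3.52 / l_3 = 3.52 / 0.32 = 11 → 11.00

11.00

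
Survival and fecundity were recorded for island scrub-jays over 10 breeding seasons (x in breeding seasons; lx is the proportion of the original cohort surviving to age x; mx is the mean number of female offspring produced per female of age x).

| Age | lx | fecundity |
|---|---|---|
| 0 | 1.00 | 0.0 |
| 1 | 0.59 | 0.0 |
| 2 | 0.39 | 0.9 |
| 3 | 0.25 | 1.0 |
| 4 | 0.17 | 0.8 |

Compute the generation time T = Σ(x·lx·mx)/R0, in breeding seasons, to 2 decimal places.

lx·mx: 0, 0, 0.351, 0.25, 0.136 → R0 = 0.737
x·lx·mx: 0, 0, 0.702, 0.75, 0.544 → Σ = 1.996
T = 1.996 / 0.737 = 2.708277… → 2.71

2.71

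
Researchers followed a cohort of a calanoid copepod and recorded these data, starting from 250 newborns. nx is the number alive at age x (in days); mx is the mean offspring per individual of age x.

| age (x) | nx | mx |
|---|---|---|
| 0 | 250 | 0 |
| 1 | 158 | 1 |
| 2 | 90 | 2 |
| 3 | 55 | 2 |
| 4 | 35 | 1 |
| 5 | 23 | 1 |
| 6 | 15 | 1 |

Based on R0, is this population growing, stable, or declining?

lx = nx/n0 = nx/250: 1, 0.632, 0.36, 0.22, 0.14, 0.092, 0.06
R0 = Σ lx·mx = 0 + 0.632 + 0.72 + 0.44 + 0.14 + 0.092 + 0.06 = 2.084
R0 > 1, so the population is growing.

growing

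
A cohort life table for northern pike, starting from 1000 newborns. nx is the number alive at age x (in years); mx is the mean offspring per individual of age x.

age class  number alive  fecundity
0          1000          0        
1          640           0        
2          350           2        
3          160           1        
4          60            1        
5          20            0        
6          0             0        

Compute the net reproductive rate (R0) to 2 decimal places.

0.92

lx = nx/n0 = nx/1000: 1, 0.64, 0.35, 0.16, 0.06, 0.02, 0
lx·mx by age: 0, 0, 0.7, 0.16, 0.06, 0, 0
R0 = Σ lx·mx = 0.92 → 0.92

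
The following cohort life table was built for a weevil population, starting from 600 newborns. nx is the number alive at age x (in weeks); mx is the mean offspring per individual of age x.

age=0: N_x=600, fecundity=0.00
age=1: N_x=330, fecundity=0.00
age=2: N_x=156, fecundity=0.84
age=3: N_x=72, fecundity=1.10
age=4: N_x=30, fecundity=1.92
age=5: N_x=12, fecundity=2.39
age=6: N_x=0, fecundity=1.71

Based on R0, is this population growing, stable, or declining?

declining

lx = nx/n0 = nx/600: 1, 0.55, 0.26, 0.12, 0.05, 0.02, 0
R0 = Σ lx·mx = 0 + 0 + 0.2184 + 0.132 + 0.096 + 0.0478 + 0 = 0.4942
R0 < 1, so the population is declining.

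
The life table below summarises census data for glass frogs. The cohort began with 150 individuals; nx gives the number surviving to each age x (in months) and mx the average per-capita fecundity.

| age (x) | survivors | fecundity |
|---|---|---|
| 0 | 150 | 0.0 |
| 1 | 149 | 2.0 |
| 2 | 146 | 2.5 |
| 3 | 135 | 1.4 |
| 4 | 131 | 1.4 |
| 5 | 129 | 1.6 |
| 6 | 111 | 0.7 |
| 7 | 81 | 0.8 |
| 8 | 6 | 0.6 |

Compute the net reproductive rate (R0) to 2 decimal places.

9.25

lx = nx/n0 = nx/150: 1, 0.99333…, 0.97333…, 0.9, 0.87333…, 0.86, 0.74, 0.54, 0.04
lx·mx by age: 0, 1.986667…, 2.433333…, 1.26, 1.222667…, 1.376, 0.518, 0.432, 0.024
R0 = Σ lx·mx = 9.252667… → 9.25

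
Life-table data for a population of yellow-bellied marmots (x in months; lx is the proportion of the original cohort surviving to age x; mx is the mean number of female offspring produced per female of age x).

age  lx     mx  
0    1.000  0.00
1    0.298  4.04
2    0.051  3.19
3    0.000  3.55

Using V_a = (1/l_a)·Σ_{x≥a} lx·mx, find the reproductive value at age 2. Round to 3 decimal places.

lx·mx for x ≥ 2: 0.16269, 0 → sum = 0.16269
V_2 = 0.16269 / l_2 = 0.16269 / 0.051 = 3.19 → 3.190

3.190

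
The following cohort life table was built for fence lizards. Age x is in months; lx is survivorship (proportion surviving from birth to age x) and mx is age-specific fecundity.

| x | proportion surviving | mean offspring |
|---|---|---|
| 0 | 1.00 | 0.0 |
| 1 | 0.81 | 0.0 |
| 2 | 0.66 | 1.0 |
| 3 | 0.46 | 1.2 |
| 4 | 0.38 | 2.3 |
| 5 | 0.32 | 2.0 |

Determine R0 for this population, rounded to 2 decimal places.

lx·mx by age: 0, 0, 0.66, 0.552, 0.874, 0.64
R0 = Σ lx·mx = 2.726 → 2.73

2.73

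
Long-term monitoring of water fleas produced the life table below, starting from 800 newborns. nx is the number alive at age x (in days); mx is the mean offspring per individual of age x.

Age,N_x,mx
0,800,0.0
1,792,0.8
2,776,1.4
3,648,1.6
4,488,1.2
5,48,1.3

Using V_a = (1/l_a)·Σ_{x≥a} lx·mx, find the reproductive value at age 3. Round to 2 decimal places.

2.60

lx = nx/n0 = nx/800: 1, 0.99, 0.97, 0.81, 0.61, 0.06
lx·mx for x ≥ 3: 1.296, 0.732, 0.078 → sum = 2.106
V_3 = 2.106 / l_3 = 2.106 / 0.81 = 2.6 → 2.60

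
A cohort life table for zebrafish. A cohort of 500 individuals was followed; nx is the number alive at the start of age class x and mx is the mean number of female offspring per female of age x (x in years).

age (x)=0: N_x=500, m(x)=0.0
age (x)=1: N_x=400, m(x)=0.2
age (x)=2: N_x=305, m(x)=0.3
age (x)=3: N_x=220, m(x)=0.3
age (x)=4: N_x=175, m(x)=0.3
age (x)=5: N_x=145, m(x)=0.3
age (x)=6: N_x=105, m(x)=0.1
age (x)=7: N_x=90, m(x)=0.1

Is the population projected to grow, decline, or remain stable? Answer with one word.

lx = nx/n0 = nx/500: 1, 0.8, 0.61, 0.44, 0.35, 0.29, 0.21, 0.18
R0 = Σ lx·mx = 0 + 0.16 + 0.183 + 0.132 + 0.105 + 0.087 + 0.021 + 0.018 = 0.706
R0 < 1, so the population is declining.

declining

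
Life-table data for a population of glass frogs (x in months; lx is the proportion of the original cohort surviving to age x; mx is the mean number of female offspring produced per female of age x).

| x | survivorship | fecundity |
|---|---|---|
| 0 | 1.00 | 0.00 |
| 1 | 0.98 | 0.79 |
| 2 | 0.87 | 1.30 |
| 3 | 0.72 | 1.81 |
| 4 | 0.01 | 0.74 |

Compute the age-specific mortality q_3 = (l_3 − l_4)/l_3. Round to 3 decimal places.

0.986

q_3 = (l_3 − l_4) / l_3 = (0.72 − 0.01) / 0.72
     = 0.71 / 0.72 = 0.986111… → 0.986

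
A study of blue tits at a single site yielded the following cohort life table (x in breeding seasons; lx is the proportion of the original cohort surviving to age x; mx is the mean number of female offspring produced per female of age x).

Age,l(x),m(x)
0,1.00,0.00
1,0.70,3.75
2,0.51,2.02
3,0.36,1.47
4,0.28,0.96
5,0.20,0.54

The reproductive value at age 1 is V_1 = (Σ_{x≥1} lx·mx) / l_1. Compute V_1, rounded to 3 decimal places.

6.516

lx·mx for x ≥ 1: 2.625, 1.0302, 0.5292, 0.2688, 0.108 → sum = 4.5612
V_1 = 4.5612 / l_1 = 4.5612 / 0.7 = 6.516 → 6.516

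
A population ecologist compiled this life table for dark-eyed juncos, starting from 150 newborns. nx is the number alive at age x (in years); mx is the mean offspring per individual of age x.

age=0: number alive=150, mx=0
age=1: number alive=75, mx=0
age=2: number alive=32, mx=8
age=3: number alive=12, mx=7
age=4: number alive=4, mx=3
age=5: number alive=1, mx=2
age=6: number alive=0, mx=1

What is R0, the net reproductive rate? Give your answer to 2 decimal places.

2.36

lx = nx/n0 = nx/150: 1, 0.5, 0.21333…, 0.08, 0.02667…, 0.00667…, 0
lx·mx by age: 0, 0, 1.706667…, 0.56, 0.08…, 0.013333…, 0
R0 = Σ lx·mx = 2.36… → 2.36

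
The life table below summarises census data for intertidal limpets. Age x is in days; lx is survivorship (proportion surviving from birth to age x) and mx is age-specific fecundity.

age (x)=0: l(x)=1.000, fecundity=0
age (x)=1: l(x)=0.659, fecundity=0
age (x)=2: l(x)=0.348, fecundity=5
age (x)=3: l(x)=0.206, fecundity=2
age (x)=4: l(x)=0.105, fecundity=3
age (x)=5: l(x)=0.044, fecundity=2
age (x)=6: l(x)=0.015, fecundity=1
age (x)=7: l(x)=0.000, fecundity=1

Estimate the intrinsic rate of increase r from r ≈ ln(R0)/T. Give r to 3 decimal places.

0.373

R0 = Σ lx·mx = 0 + 0 + 1.74 + 0.412 + 0.315 + 0.088 + 0.015 + 0 = 2.57
Σ x·lx·mx = 6.506; T = 6.506/2.57 = 2.53152…
r ≈ ln(R0)/T = ln(2.57)/2.53152… = 0.37286… → 0.373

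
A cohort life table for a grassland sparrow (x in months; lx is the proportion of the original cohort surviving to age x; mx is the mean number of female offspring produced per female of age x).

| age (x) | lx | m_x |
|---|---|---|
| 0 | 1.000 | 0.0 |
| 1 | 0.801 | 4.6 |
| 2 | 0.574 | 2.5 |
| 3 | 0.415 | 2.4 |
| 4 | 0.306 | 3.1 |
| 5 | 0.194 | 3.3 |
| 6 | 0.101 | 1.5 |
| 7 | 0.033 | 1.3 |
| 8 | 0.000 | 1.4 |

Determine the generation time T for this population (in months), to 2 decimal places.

lx·mx: 0, 3.6846, 1.435, 0.996, 0.9486, 0.6402, 0.1515, 0.0429, 0 → R0 = 7.8988
x·lx·mx: 0, 3.6846, 2.87, 2.988, 3.7944, 3.201, 0.909, 0.3003, 0 → Σ = 17.7473
T = 17.7473 / 7.8988 = 2.246835… → 2.25

2.25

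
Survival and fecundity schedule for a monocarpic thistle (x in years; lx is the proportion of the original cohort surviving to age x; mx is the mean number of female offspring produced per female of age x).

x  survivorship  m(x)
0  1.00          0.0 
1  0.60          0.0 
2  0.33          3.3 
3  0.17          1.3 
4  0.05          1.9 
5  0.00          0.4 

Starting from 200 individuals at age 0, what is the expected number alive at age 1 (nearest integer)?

120

Expected survivors = N0 · l_1 = 200 × 0.60 = 120 → 120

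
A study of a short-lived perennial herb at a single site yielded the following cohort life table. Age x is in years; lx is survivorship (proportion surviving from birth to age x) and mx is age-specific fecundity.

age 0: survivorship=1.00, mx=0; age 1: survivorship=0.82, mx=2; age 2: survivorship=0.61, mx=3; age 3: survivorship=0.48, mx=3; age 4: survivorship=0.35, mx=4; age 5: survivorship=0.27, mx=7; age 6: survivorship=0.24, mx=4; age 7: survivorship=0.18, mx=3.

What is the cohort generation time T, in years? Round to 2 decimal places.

3.53

lx·mx: 0, 1.64, 1.83, 1.44, 1.4, 1.89, 0.96, 0.54 → R0 = 9.7
x·lx·mx: 0, 1.64, 3.66, 4.32, 5.6, 9.45, 5.76, 3.78 → Σ = 34.21
T = 34.21 / 9.7 = 3.526804… → 3.53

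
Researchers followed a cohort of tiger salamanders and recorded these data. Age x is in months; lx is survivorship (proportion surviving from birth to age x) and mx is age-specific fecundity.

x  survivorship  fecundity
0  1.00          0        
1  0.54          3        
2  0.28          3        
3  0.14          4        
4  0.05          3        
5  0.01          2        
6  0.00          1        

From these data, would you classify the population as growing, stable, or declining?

R0 = Σ lx·mx = 0 + 1.62 + 0.84 + 0.56 + 0.15 + 0.02 + 0 = 3.19
R0 > 1, so the population is growing.

growing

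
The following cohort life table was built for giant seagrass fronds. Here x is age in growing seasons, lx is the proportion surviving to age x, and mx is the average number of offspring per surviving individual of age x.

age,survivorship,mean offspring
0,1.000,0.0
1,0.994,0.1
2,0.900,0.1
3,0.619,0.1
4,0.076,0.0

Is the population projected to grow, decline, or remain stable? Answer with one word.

R0 = Σ lx·mx = 0 + 0.0994 + 0.09 + 0.0619 + 0 = 0.2513
R0 < 1, so the population is declining.

declining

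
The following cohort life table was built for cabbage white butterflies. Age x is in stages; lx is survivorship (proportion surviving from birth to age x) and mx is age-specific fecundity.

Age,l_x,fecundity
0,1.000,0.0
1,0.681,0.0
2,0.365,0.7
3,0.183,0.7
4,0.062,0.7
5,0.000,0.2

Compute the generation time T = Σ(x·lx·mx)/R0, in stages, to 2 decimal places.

2.50

lx·mx: 0, 0, 0.2555, 0.1281, 0.0434, 0 → R0 = 0.427
x·lx·mx: 0, 0, 0.511, 0.3843, 0.1736, 0 → Σ = 1.0689
T = 1.0689 / 0.427 = 2.503279… → 2.50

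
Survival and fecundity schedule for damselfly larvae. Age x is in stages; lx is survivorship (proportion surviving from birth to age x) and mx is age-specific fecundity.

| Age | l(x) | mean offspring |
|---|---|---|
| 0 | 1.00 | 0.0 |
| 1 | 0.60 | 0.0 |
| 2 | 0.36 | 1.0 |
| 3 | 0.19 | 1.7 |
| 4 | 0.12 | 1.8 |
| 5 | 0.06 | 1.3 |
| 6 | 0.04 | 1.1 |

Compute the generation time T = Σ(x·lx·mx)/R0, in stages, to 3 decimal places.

3.141

lx·mx: 0, 0, 0.36, 0.323, 0.216, 0.078, 0.044 → R0 = 1.021
x·lx·mx: 0, 0, 0.72, 0.969, 0.864, 0.39, 0.264 → Σ = 3.207
T = 3.207 / 1.021 = 3.141038… → 3.141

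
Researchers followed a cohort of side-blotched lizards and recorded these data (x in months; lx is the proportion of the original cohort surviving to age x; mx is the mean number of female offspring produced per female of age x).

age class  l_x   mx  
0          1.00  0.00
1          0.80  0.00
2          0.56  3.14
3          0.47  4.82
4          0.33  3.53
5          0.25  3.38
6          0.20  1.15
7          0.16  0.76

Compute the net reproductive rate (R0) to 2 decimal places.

6.39

lx·mx by age: 0, 0, 1.7584, 2.2654, 1.1649, 0.845, 0.23, 0.1216
R0 = Σ lx·mx = 6.3853 → 6.39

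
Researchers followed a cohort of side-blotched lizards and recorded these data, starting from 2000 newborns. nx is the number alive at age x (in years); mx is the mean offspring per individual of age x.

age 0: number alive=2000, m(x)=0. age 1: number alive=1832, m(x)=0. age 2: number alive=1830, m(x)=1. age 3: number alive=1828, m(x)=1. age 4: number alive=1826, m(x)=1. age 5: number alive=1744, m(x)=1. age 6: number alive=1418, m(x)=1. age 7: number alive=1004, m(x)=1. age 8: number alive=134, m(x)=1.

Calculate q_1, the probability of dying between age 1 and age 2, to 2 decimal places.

0.00

lx = nx/n0 = nx/2000: 1, 0.916, 0.915, 0.914, 0.913, 0.872, 0.709, 0.502, 0.067
q_1 = (l_1 − l_2) / l_1 = (0.916 − 0.915) / 0.916
     = 0.001 / 0.916 = 0.001092… → 0.00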